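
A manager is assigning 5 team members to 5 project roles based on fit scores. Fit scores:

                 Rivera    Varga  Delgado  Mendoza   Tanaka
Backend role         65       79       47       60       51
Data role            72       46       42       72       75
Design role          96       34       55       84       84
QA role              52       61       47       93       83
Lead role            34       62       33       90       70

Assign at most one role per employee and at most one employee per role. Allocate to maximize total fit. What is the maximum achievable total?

Max total: 390 pts

Treat this as an assignment problem: match each employee to one role.
Optimal: Rivera→Design role (96 pts), Varga→Backend role (79 pts), Delgado→Data role (42 pts), Mendoza→Lead role (90 pts), Tanaka→QA role (83 pts) — total 96+79+42+90+83 = 390 pts.
Row-greedy (each employee in turn takes its best remaining role) gives 387 pts, worse by 3.
Every other assignment is strictly worse.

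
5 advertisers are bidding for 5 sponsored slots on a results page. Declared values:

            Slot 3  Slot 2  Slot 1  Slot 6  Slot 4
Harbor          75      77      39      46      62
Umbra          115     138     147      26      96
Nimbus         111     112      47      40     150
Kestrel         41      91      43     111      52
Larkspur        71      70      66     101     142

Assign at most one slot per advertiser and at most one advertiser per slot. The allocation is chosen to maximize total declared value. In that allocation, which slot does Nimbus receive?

Optimal: Harbor→Slot 2 ($77), Umbra→Slot 1 ($147), Nimbus→Slot 3 ($111), Kestrel→Slot 6 ($111), Larkspur→Slot 4 ($142) — total 77+147+111+111+142 = $588.
Max-entry greedy (repeatedly take the single best remaining cell) gives $556, worse by 32.
Nimbus's own top slot is Slot 4 ($150), but forcing Nimbus→Slot 4 and reassigning the rest optimally gives only $564 — worse by 24.

Nimbus receives Slot 3.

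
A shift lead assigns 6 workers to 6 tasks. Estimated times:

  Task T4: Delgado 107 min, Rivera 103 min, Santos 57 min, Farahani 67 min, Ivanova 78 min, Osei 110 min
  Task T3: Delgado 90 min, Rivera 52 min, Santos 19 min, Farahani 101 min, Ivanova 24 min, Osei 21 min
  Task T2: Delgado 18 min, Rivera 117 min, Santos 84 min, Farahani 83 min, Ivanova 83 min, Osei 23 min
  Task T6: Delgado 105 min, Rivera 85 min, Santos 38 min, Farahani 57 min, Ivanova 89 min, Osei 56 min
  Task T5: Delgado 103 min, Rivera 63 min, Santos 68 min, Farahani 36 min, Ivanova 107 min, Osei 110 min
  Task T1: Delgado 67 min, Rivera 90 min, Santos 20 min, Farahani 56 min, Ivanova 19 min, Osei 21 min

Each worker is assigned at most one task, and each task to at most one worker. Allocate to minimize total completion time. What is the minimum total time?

Minimum total: 226 min

Optimal: Delgado→Task T2 (18 min), Rivera→Task T5 (63 min), Santos→Task T6 (38 min), Farahani→Task T4 (67 min), Ivanova→Task T1 (19 min), Osei→Task T3 (21 min) — total 18+63+38+67+19+21 = 226 min.
Column-greedy (each task in turn goes to its cheapest remaining worker) gives 235 min, worse by 9.
Next-best assignment: Delgado→Task T2, Rivera→Task T5, Santos→Task T6, Farahani→Task T4, Ivanova→Task T3, Osei→Task T1 = 231 min.
No other one-to-one assignment undercuts 226 min.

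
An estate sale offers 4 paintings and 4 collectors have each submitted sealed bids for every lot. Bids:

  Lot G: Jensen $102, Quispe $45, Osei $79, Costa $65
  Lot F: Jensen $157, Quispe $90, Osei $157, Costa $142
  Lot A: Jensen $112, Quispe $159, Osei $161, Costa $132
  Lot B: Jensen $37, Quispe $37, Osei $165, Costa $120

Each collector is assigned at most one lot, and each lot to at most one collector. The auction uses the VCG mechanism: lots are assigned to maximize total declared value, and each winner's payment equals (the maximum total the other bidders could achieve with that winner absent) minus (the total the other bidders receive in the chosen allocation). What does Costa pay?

Costa pays $55.

Efficient allocation: Jensen→Lot G ($102), Quispe→Lot A ($159), Osei→Lot B ($165), Costa→Lot F ($142); total welfare W = $568.
Costa receives Lot F at value $142, so the others get W − 142 = $426.
Without Costa: best allocation of the remaining 3 bidders over all 4 lots is Jensen→Lot F ($157), Quispe→Lot A ($159), Osei→Lot B ($165), total $481.
VCG payment = (others' best without Costa) − (others' welfare with Costa) = 481 − 426 = $55.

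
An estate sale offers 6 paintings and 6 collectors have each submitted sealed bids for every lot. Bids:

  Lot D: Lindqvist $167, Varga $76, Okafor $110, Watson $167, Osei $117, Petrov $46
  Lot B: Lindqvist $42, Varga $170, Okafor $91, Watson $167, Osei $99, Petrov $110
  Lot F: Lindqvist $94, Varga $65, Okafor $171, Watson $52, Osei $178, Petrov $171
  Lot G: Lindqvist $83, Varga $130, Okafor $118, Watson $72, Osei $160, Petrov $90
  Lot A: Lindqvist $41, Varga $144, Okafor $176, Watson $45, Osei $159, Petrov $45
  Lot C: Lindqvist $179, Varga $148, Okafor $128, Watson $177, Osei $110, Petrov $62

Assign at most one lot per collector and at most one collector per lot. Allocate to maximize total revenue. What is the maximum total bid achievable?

Optimal: Lindqvist→Lot C ($179), Varga→Lot B ($170), Okafor→Lot A ($176), Watson→Lot D ($167), Osei→Lot G ($160), Petrov→Lot F ($171) — total 179+170+176+167+160+171 = $1023.
Next-best assignment: Lindqvist→Lot D, Varga→Lot B, Okafor→Lot A, Watson→Lot C, Osei→Lot G, Petrov→Lot F = $1021.

Maximum total: $1023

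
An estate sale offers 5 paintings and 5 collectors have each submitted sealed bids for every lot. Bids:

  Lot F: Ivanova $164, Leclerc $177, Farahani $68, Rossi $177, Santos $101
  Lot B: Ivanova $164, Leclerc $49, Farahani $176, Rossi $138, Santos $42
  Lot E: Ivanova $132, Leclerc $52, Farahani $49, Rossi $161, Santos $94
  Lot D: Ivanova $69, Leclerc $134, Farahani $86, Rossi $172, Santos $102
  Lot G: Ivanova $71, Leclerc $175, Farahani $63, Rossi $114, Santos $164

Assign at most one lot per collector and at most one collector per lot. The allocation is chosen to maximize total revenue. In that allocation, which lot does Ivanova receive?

Treat this as an assignment problem: match each collector to one lot.
Optimal: Ivanova→Lot E ($132), Leclerc→Lot F ($177), Farahani→Lot B ($176), Rossi→Lot D ($172), Santos→Lot G ($164) — total 132+177+176+172+164 = $821.
Column-greedy (each lot in turn goes to its best remaining collector) gives $687, worse by 134.
Ivanova's own top lot is Lot F ($164), but forcing Ivanova→Lot F and reassigning the rest optimally gives only $799 — worse by 22.

Ivanova receives Lot E.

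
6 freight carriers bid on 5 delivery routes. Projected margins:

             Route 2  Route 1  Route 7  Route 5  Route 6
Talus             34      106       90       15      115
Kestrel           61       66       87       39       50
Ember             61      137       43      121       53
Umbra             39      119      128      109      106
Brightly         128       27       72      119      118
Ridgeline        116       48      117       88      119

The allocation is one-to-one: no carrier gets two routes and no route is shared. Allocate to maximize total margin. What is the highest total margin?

Maximum total: $615k

Optimal: Ridgeline→Route 2 ($116k), Ember→Route 1 ($137k), Umbra→Route 7 ($128k), Brightly→Route 5 ($119k), Talus→Route 6 ($115k) — total 116+137+128+119+115 = $615k.
Row-greedy (each carrier in turn takes its best remaining route) gives $576k, worse by 39.
Next-best assignment: Brightly→Route 2, Ember→Route 1, Ridgeline→Route 7, Umbra→Route 5, Talus→Route 6 = $606k.
Swapping Talus↔Umbra (Talus→Route 7 $90k, Umbra→Route 6 $106k) loses 47.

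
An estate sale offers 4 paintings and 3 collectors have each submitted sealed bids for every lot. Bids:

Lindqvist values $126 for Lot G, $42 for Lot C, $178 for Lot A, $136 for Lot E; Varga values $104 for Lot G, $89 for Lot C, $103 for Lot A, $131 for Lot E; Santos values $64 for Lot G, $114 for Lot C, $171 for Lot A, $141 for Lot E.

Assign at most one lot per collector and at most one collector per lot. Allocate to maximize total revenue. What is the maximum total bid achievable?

Maximum total: $428

Optimal: Lindqvist→Lot G ($126), Varga→Lot E ($131), Santos→Lot A ($171) — total 126+131+171 = $428.
Max-entry greedy (repeatedly take the single best remaining cell) gives $423, worse by 5.
Next-best assignment: Lindqvist→Lot A, Varga→Lot G, Santos→Lot E = $423.
Every other assignment is strictly worse.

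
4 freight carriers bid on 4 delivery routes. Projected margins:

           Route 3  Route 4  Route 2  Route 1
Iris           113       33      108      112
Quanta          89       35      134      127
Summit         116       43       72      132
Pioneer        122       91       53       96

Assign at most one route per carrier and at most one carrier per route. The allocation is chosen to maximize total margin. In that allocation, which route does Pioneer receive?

Pioneer receives Route 4.

Treat this as an assignment problem: match each carrier to one route.
Optimal: Iris→Route 3 ($113k), Quanta→Route 2 ($134k), Summit→Route 1 ($132k), Pioneer→Route 4 ($91k) — total 113+134+132+91 = $470k.
Max-entry greedy (repeatedly take the single best remaining cell) gives $421k, worse by 49.
Swapping Summit↔Quanta (Summit→Route 2 $72k, Quanta→Route 1 $127k) loses 67.
Every other assignment is strictly worse.
Pioneer's own top route is Route 3 ($122k), but forcing Pioneer→Route 3 and reassigning the rest optimally gives only $421k — worse by 49.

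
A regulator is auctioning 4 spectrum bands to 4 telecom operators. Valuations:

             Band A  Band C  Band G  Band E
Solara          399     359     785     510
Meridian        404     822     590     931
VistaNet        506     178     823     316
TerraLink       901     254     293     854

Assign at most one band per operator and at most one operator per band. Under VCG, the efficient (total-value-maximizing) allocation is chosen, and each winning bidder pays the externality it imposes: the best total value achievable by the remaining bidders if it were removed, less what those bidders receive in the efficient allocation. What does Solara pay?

Efficient allocation: Solara→Band E ($510M), Meridian→Band C ($822M), VistaNet→Band G ($823M), TerraLink→Band A ($901M); total welfare W = $3056M.
Solara receives Band E at value $510M, so the others get W − 510 = $2546M.
Without Solara: best allocation of the remaining 3 bidders over all 4 bands is Meridian→Band E ($931M), VistaNet→Band G ($823M), TerraLink→Band A ($901M), total $2655M.
VCG payment = (others' best without Solara) − (others' welfare with Solara) = 2655 − 2546 = $109M.

Solara pays $109M.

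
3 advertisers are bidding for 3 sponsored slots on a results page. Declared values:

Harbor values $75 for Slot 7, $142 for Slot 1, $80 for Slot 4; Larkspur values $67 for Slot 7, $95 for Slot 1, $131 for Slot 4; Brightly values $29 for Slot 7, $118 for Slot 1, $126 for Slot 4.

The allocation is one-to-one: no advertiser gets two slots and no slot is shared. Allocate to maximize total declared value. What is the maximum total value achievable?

Optimal: Harbor→Slot 1 ($142), Larkspur→Slot 7 ($67), Brightly→Slot 4 ($126) — total 142+67+126 = $335.
Row-greedy (each advertiser in turn takes its best remaining slot) gives $302, worse by 33.

Max total: $335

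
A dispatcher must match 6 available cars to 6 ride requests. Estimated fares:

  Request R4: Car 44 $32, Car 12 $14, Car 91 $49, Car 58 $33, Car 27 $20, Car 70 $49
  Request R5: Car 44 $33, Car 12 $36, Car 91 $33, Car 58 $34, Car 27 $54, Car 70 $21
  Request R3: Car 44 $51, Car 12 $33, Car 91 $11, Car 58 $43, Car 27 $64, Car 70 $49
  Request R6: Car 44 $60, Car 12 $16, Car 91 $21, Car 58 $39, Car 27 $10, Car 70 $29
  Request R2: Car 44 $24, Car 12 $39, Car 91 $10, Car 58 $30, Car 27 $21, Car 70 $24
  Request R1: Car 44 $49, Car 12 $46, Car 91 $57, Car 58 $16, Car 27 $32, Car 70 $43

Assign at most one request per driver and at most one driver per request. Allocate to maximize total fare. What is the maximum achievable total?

Maximum total: $303

Optimal: Car 44→Request R6 ($60), Car 12→Request R2 ($39), Car 91→Request R1 ($57), Car 58→Request R5 ($34), Car 27→Request R3 ($64), Car 70→Request R4 ($49) — total 60+39+57+34+64+49 = $303.
Row-greedy (each driver in turn takes its best remaining request) gives $276, worse by 27.
Checked against all permutations: $303 is optimal.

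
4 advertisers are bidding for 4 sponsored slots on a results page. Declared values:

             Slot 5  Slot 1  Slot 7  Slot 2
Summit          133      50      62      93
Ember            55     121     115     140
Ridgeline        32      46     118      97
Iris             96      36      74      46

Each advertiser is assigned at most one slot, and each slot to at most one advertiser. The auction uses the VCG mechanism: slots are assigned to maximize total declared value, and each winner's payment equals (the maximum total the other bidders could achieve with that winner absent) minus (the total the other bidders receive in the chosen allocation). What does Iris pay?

Efficient allocation: Summit→Slot 2 ($93), Ember→Slot 1 ($121), Ridgeline→Slot 7 ($118), Iris→Slot 5 ($96); total welfare W = $428.
Iris receives Slot 5 at value $96, so the others get W − 96 = $332.
Without Iris: best allocation of the remaining 3 bidders over all 4 slots is Summit→Slot 5 ($133), Ember→Slot 2 ($140), Ridgeline→Slot 7 ($118), total $391.
VCG payment = (others' best without Iris) − (others' welfare with Iris) = 391 − 332 = $59.

Iris pays $59.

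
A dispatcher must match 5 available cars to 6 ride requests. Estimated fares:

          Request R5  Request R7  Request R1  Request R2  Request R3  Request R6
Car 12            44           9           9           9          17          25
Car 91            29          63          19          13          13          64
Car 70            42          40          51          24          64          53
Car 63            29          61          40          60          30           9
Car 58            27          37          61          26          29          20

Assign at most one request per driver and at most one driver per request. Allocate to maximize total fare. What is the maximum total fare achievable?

Optimal: Car 12→Request R5 ($44), Car 91→Request R6 ($64), Car 70→Request R3 ($64), Car 63→Request R7 ($61), Car 58→Request R1 ($61) — total 44+64+64+61+61 = $294.
Column-greedy (each request in turn goes to its best remaining driver) gives $292, worse by 2.
Next-best assignment: Car 12→Request R5, Car 91→Request R6, Car 70→Request R3, Car 63→Request R2, Car 58→Request R1 = $293.
Swapping Car 91↔Car 58 (Car 91→Request R1 $19, Car 58→Request R6 $20) loses 86.

Maximum total: $294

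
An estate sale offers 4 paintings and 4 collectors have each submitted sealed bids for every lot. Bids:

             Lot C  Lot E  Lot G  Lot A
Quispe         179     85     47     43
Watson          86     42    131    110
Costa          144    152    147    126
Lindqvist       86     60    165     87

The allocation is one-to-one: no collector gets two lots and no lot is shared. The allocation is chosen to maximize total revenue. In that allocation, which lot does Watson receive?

Watson receives Lot A.

Optimal: Quispe→Lot C ($179), Watson→Lot A ($110), Costa→Lot E ($152), Lindqvist→Lot G ($165) — total 179+110+152+165 = $606.
Row-greedy (each collector in turn takes its best remaining lot) gives $549, worse by 57.
No other one-to-one assignment exceeds $606.
Watson's own top lot is Lot G ($131), but forcing Watson→Lot G and reassigning the rest optimally gives only $549 — worse by 57.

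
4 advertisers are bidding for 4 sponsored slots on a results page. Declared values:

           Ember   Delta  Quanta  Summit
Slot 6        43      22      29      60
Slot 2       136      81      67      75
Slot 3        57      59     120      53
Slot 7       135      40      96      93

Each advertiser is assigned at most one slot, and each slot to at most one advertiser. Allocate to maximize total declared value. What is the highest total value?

Optimal: Ember→Slot 7 ($135), Delta→Slot 2 ($81), Quanta→Slot 3 ($120), Summit→Slot 6 ($60) — total 135+81+120+60 = $396.
Row-greedy (each advertiser in turn takes its best remaining slot) gives $351, worse by 45.
Next-best assignment: Ember→Slot 2, Delta→Slot 6, Quanta→Slot 3, Summit→Slot 7 = $371.
Swapping Quanta↔Ember (Quanta→Slot 7 $96, Ember→Slot 3 $57) loses 102.
No other one-to-one assignment exceeds $396.

Maximum total: $396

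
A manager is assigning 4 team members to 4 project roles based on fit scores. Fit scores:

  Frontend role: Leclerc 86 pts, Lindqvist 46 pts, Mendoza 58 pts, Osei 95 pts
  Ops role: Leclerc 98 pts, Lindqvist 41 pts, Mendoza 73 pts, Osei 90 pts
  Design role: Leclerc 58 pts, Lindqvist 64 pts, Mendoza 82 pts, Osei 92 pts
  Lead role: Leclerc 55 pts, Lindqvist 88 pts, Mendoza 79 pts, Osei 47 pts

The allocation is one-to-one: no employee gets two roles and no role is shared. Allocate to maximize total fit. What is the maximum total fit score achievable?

Maximum total: 363 pts

This is a one-to-one assignment (maximum-weight bipartite matching).
Optimal: Leclerc→Ops role (98 pts), Lindqvist→Lead role (88 pts), Mendoza→Design role (82 pts), Osei→Frontend role (95 pts) — total 98+88+82+95 = 363 pts.
Next-best assignment: Leclerc→Frontend role, Lindqvist→Lead role, Mendoza→Design role, Osei→Ops role = 346 pts.
Swapping Mendoza↔Leclerc (Mendoza→Ops role 73 pts, Leclerc→Design role 58 pts) loses 49.
Every other assignment is strictly worse.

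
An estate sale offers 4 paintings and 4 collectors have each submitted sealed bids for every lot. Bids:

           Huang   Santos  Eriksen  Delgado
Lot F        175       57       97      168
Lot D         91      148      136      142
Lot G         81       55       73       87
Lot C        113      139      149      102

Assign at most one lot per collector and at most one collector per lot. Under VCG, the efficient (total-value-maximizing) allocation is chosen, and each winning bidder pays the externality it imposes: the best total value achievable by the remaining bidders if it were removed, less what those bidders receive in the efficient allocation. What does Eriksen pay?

Eriksen pays $46.

Efficient allocation: Huang→Lot F ($175), Santos→Lot D ($148), Eriksen→Lot C ($149), Delgado→Lot G ($87); total welfare W = $559.
Eriksen receives Lot C at value $149, so the others get W − 149 = $410.
Without Eriksen: best allocation of the remaining 3 bidders over all 4 lots is Huang→Lot F ($175), Santos→Lot C ($139), Delgado→Lot D ($142), total $456.
VCG payment = (others' best without Eriksen) − (others' welfare with Eriksen) = 456 − 410 = $46.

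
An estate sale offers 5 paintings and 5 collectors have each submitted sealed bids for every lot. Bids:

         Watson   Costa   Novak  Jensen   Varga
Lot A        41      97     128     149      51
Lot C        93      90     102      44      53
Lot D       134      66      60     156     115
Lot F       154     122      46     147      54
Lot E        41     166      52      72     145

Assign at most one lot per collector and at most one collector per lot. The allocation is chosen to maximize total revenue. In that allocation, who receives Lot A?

Jensen receives Lot A.

Optimal: Watson→Lot F ($154), Costa→Lot E ($166), Novak→Lot C ($102), Jensen→Lot A ($149), Varga→Lot D ($115) — total 154+166+102+149+115 = $686.
Max-entry greedy (repeatedly take the single best remaining cell) gives $657, worse by 29.
Jensen's own top lot is Lot D ($156), but forcing Jensen→Lot D and reassigning the rest optimally gives only $673 — worse by 13.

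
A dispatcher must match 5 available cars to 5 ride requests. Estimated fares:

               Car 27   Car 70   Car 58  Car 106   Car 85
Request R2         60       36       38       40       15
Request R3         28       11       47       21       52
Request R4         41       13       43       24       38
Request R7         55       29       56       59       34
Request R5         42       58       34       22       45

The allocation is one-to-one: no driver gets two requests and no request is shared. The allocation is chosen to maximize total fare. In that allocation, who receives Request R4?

Car 58 receives Request R4.

This is a one-to-one assignment (maximum-weight bipartite matching).
Optimal: Car 27→Request R2 ($60), Car 70→Request R5 ($58), Car 58→Request R4 ($43), Car 106→Request R7 ($59), Car 85→Request R3 ($52) — total 60+58+43+59+52 = $272.
Row-greedy (each driver in turn takes its best remaining request) gives $250, worse by 22.
Next-best assignment: Car 27→Request R2, Car 70→Request R5, Car 58→Request R3, Car 106→Request R7, Car 85→Request R4 = $262.
Car 58's own top request is Request R7 ($56), but forcing Car 58→Request R7 and reassigning the rest optimally gives only $250 — worse by 22.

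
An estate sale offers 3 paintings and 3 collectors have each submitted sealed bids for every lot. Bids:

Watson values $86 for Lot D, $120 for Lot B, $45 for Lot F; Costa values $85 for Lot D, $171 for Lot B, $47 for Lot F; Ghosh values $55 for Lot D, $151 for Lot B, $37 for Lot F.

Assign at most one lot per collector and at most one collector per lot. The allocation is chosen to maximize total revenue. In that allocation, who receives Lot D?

Treat this as an assignment problem: match each collector to one lot.
Optimal: Watson→Lot D ($86), Costa→Lot B ($171), Ghosh→Lot F ($37) — total 86+171+37 = $294.
Row-greedy (each collector in turn takes its best remaining lot) gives $242, worse by 52.
Watson's own top lot is Lot B ($120), but forcing Watson→Lot B and reassigning the rest optimally gives only $242 — worse by 52.

Watson receives Lot D.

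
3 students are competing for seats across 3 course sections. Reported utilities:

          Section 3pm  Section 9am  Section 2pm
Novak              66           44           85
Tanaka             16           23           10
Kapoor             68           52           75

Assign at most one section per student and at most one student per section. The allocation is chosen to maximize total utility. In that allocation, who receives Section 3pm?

Kapoor receives Section 3pm.

This is a one-to-one assignment (maximum-weight bipartite matching).
Optimal: Novak→Section 2pm (85 points), Tanaka→Section 9am (23 points), Kapoor→Section 3pm (68 points) — total 85+23+68 = 176 points.
Column-greedy (each section in turn goes to its best remaining student) gives 122 points, worse by 54.
Next-best assignment: Novak→Section 3pm, Tanaka→Section 9am, Kapoor→Section 2pm = 164 points.
No other one-to-one assignment exceeds 176 points.
Kapoor's own top section is Section 2pm (75 points), but forcing Kapoor→Section 2pm and reassigning the rest optimally gives only 164 points — worse by 12.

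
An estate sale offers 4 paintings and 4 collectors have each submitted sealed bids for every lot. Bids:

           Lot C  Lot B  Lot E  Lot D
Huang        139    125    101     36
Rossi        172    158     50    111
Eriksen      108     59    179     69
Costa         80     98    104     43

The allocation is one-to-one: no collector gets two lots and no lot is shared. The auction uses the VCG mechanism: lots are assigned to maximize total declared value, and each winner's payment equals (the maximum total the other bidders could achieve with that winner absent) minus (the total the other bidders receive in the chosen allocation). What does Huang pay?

Efficient allocation: Huang→Lot C ($139), Rossi→Lot D ($111), Eriksen→Lot E ($179), Costa→Lot B ($98); total welfare W = $527.
Huang receives Lot C at value $139, so the others get W − 139 = $388.
Without Huang: best allocation of the remaining 3 bidders over all 4 lots is Rossi→Lot C ($172), Eriksen→Lot E ($179), Costa→Lot B ($98), total $449.
VCG payment = (others' best without Huang) − (others' welfare with Huang) = 449 − 388 = $61.

Huang pays $61.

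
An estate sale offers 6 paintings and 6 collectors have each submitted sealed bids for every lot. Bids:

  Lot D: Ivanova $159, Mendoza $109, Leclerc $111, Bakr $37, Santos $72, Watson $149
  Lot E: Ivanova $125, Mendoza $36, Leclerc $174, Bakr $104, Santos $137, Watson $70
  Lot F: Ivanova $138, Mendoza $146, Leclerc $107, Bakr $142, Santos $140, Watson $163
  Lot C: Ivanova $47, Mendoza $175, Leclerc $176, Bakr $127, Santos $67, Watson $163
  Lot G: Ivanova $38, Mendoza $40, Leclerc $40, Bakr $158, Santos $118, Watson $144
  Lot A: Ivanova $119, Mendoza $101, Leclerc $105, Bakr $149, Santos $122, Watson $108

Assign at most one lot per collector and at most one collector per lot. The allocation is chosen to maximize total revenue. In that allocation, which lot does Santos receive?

Santos receives Lot A.

Optimal: Ivanova→Lot D ($159), Mendoza→Lot C ($175), Leclerc→Lot E ($174), Bakr→Lot G ($158), Santos→Lot A ($122), Watson→Lot F ($163) — total 159+175+174+158+122+163 = $951.
Row-greedy (each collector in turn takes its best remaining lot) gives $914, worse by 37.
Next-best assignment: Ivanova→Lot D, Mendoza→Lot C, Leclerc→Lot E, Bakr→Lot A, Santos→Lot F, Watson→Lot G = $941.
Santos's own top lot is Lot F ($140), but forcing Santos→Lot F and reassigning the rest optimally gives only $941 — worse by 10.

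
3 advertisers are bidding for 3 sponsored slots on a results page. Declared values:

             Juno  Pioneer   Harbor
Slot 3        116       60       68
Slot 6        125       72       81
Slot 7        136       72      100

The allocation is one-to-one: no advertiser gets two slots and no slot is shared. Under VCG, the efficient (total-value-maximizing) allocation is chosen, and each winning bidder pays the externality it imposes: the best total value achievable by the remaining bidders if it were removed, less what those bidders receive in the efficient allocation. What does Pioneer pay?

Pioneer pays $9.

Efficient allocation: Juno→Slot 3 ($116), Pioneer→Slot 6 ($72), Harbor→Slot 7 ($100); total welfare W = $288.
Pioneer receives Slot 6 at value $72, so the others get W − 72 = $216.
Without Pioneer: best allocation of the remaining 2 bidders over all 3 slots is Juno→Slot 6 ($125), Harbor→Slot 7 ($100), total $225.
VCG payment = (others' best without Pioneer) − (others' welfare with Pioneer) = 225 − 216 = $9.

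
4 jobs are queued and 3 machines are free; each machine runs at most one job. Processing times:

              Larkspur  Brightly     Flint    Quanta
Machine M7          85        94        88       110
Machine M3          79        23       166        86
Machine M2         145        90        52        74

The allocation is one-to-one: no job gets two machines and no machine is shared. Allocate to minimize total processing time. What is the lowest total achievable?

Optimal: Larkspur→Machine M7 (85 min), Brightly→Machine M3 (23 min), Flint→Machine M2 (52 min) — total 85+23+52 = 160 min.
Row-greedy (each job in turn takes its cheapest remaining machine) gives 257 min, worse by 97.
Next-best assignment: Larkspur→Machine M7, Brightly→Machine M3, Quanta→Machine M2 = 182 min.
Checked against all permutations: 160 min is optimal.

Min total: 160 min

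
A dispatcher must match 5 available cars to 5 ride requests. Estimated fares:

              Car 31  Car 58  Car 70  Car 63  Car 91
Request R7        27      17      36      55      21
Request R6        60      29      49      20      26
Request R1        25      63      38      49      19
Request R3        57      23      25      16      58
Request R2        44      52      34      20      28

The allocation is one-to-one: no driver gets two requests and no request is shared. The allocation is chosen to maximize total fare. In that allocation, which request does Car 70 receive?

Car 70 receives Request R2.

Treat this as an assignment problem: match each driver to one request.
Optimal: Car 31→Request R6 ($60), Car 58→Request R1 ($63), Car 70→Request R2 ($34), Car 63→Request R7 ($55), Car 91→Request R3 ($58) — total 60+63+34+55+58 = $270.
Row-greedy (each driver in turn takes its best remaining request) gives $237, worse by 33.
Checked against all permutations: $270 is optimal.
Car 70's own top request is Request R6 ($49), but forcing Car 70→Request R6 and reassigning the rest optimally gives only $269 — worse by 1.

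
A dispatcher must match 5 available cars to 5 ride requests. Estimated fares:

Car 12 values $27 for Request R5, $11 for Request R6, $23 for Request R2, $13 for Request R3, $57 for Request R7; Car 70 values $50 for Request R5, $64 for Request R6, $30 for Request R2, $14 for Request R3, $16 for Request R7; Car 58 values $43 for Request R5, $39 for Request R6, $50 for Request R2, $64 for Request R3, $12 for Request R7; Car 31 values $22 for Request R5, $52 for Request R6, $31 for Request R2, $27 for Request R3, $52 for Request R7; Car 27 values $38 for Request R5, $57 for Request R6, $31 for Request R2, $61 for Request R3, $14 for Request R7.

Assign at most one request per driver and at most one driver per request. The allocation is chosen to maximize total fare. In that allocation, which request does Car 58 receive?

Car 58 receives Request R2.

This is a one-to-one assignment (maximum-weight bipartite matching).
Optimal: Car 12→Request R7 ($57), Car 70→Request R5 ($50), Car 58→Request R2 ($50), Car 31→Request R6 ($52), Car 27→Request R3 ($61) — total 57+50+50+52+61 = $270.
Max-entry greedy (repeatedly take the single best remaining cell) gives $254, worse by 16.
Checked against all permutations: $270 is optimal.
Car 58's own top request is Request R3 ($64), but forcing Car 58→Request R3 and reassigning the rest optimally gives only $259 — worse by 11.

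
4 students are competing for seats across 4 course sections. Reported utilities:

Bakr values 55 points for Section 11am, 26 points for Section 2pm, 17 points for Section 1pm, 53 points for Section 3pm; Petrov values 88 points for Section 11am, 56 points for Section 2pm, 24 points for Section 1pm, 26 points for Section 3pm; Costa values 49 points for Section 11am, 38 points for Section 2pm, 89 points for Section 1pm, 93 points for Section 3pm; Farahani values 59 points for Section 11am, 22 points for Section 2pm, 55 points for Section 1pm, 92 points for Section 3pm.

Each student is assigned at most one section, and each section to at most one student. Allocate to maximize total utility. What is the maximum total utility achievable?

This is a one-to-one assignment (maximum-weight bipartite matching).
Optimal: Bakr→Section 2pm (26 points), Petrov→Section 11am (88 points), Costa→Section 1pm (89 points), Farahani→Section 3pm (92 points) — total 26+88+89+92 = 295 points.
Next-best assignment: Bakr→Section 11am, Petrov→Section 2pm, Costa→Section 1pm, Farahani→Section 3pm = 292 points.

Maximum total: 295 points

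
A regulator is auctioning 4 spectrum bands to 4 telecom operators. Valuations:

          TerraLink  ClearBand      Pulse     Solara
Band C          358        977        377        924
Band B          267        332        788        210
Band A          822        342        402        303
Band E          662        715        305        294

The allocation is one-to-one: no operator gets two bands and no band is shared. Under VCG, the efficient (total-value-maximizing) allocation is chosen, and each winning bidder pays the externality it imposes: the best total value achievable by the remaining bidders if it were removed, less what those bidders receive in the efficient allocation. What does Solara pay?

Solara pays $262M.

Efficient allocation: TerraLink→Band A ($822M), ClearBand→Band E ($715M), Pulse→Band B ($788M), Solara→Band C ($924M); total welfare W = $3249M.
Solara receives Band C at value $924M, so the others get W − 924 = $2325M.
Without Solara: best allocation of the remaining 3 bidders over all 4 bands is TerraLink→Band A ($822M), ClearBand→Band C ($977M), Pulse→Band B ($788M), total $2587M.
VCG payment = (others' best without Solara) − (others' welfare with Solara) = 2587 − 2325 = $262M.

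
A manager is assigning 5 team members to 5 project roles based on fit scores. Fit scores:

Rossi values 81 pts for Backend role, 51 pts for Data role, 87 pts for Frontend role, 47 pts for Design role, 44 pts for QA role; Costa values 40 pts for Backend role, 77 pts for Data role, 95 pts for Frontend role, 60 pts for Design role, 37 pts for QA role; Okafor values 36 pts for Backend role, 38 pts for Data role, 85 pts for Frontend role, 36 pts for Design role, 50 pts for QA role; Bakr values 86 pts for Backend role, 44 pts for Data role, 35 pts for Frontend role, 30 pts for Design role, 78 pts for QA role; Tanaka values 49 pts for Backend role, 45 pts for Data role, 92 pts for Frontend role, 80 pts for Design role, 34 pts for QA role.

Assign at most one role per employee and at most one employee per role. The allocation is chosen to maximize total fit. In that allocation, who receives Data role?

Costa receives Data role.

Optimal: Rossi→Backend role (81 pts), Costa→Data role (77 pts), Okafor→Frontend role (85 pts), Bakr→QA role (78 pts), Tanaka→Design role (80 pts) — total 81+77+85+78+80 = 401 pts.
Next-best assignment: Rossi→Frontend role, Costa→Data role, Okafor→QA role, Bakr→Backend role, Tanaka→Design role = 380 pts.
Swapping Rossi↔Costa (Rossi→Data role 51 pts, Costa→Backend role 40 pts) loses 67.
Costa's own top role is Frontend role (95 pts), but forcing Costa→Frontend role and reassigning the rest optimally gives only 372 pts — worse by 29.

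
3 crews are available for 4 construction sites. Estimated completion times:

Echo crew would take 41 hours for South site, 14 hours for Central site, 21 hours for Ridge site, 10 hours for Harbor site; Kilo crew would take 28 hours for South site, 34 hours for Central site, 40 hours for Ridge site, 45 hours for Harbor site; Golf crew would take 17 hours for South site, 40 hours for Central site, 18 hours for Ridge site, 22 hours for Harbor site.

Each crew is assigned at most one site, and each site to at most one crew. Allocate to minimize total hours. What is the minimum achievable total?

Minimum total: 56 hours

Optimal: Echo crew→Harbor site (10 hours), Kilo crew→South site (28 hours), Golf crew→Ridge site (18 hours) — total 10+28+18 = 56 hours.
Min-entry greedy (repeatedly take the single cheapest remaining cell) gives 61 hours, worse by 5.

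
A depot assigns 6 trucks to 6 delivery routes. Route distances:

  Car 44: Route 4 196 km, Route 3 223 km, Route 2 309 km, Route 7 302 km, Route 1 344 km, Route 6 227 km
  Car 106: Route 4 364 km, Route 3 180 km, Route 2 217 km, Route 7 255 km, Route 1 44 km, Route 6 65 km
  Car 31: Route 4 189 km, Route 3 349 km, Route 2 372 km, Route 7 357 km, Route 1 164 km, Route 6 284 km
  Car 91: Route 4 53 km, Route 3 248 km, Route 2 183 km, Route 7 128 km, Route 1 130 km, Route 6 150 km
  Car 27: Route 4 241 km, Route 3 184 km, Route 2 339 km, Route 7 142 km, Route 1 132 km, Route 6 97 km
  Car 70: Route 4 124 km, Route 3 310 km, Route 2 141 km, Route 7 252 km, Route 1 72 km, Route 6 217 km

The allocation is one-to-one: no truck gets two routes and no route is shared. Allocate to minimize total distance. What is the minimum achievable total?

Optimal: Car 44→Route 3 (223 km), Car 106→Route 6 (65 km), Car 31→Route 1 (164 km), Car 91→Route 4 (53 km), Car 27→Route 7 (142 km), Car 70→Route 2 (141 km) — total 223+65+164+53+142+141 = 788 km.

Min total: 788 km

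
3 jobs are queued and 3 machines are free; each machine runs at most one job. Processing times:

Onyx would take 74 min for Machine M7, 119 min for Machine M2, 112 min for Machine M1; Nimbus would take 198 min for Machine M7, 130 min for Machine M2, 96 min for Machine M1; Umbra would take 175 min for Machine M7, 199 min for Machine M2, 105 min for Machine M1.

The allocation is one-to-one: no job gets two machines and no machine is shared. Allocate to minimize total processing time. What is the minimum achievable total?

Minimum total: 309 min

Optimal: Onyx→Machine M7 (74 min), Nimbus→Machine M2 (130 min), Umbra→Machine M1 (105 min) — total 74+130+105 = 309 min.
Min-entry greedy (repeatedly take the single cheapest remaining cell) gives 369 min, worse by 60.
Checked against all permutations: 309 min is optimal.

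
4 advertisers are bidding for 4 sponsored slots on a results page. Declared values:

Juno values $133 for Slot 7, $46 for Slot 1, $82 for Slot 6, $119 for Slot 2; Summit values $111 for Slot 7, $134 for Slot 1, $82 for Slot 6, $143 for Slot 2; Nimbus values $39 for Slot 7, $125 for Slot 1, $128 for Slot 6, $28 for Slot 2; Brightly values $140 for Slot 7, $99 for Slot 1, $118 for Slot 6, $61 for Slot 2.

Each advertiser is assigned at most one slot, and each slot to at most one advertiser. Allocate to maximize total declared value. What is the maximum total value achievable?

Max total: $521

Optimal: Juno→Slot 2 ($119), Summit→Slot 1 ($134), Nimbus→Slot 6 ($128), Brightly→Slot 7 ($140) — total 119+134+128+140 = $521.
Row-greedy (each advertiser in turn takes its best remaining slot) gives $503, worse by 18.
No other one-to-one assignment exceeds $521.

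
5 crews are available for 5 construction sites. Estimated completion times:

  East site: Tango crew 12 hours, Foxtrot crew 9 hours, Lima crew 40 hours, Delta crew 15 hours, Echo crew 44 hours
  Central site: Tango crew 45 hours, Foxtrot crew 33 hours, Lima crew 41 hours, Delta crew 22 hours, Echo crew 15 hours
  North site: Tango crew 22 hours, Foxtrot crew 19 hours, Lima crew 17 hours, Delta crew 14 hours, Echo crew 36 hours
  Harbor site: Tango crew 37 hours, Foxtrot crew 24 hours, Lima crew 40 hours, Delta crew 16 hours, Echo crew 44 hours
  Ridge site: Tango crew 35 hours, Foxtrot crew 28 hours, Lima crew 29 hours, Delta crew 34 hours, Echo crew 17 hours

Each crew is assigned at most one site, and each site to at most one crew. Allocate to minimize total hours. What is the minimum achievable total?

Min total: 88 hours

This is a one-to-one assignment (minimum-cost bipartite matching).
Optimal: Tango crew→East site (12 hours), Foxtrot crew→Ridge site (28 hours), Lima crew→North site (17 hours), Delta crew→Harbor site (16 hours), Echo crew→Central site (15 hours) — total 12+28+17+16+15 = 88 hours.
Column-greedy (each site in turn goes to its cheapest remaining crew) gives 104 hours, worse by 16.
Swapping Foxtrot crew↔Tango crew (Foxtrot crew→East site 9 hours, Tango crew→Ridge site 35 hours) adds 4.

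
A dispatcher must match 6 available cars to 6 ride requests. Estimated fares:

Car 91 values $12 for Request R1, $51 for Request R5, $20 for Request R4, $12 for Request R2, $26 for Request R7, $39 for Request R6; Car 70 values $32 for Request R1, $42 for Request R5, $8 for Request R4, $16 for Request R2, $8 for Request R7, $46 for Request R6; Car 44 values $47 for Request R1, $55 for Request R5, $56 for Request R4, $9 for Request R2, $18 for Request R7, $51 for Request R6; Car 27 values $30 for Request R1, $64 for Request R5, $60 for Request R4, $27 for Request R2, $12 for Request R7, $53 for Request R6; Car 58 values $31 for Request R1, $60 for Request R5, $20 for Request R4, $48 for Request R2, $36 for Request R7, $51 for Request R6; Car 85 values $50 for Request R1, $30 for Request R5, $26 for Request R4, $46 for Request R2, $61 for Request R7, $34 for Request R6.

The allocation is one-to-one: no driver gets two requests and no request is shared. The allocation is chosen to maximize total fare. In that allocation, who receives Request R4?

Optimal: Car 91→Request R5 ($51), Car 70→Request R6 ($46), Car 44→Request R1 ($47), Car 27→Request R4 ($60), Car 58→Request R2 ($48), Car 85→Request R7 ($61) — total 51+46+47+60+48+61 = $313.
Row-greedy (each driver in turn takes its best remaining request) gives $292, worse by 21.
Car 27's own top request is Request R5 ($64), but forcing Car 27→Request R5 and reassigning the rest optimally gives only $300 — worse by 13.

Car 27 receives Request R4.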